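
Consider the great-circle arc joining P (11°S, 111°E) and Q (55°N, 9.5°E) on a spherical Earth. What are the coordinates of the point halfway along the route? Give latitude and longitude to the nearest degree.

Convert each endpoint to a unit vector on the sphere (x = cos φ cos λ, y = cos φ sin λ, z = sin φ).
The central angle between the endpoints is δ = arccos(p₁·p₂) ≈ 1.843 rad (105.6°).
Interpolate at f = 1/2 with slerp weights a = sin((1−f)δ)/sin δ ≈ 0.827, b = sin(fδ)/sin δ ≈ 0.827.
p = a·p₁ + b·p₂ ≈ (0.177, 0.836, 0.520); φ = arcsin(p_z) ≈ 31.30°, λ = atan2(p_y, p_x) ≈ 78.05°.

≈ (31°N, 78°E)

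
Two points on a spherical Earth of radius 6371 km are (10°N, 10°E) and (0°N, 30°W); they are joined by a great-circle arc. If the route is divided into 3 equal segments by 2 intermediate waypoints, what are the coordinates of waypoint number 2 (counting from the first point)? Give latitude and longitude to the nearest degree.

The haversine formula gives a central angle δ ≈ 0.716 rad (41.0°) between the endpoints.
Interpolate at f = 2/3 with slerp weights a = sin((1−f)δ)/sin δ ≈ 0.360, b = sin(fδ)/sin δ ≈ 0.700.
p = a·p₁ + b·p₂ ≈ (0.955, -0.288, 0.063); φ = arcsin(p_z) ≈ 3.59°, λ = atan2(p_y, p_x) ≈ -16.79°.

≈ (4°N, 17°W)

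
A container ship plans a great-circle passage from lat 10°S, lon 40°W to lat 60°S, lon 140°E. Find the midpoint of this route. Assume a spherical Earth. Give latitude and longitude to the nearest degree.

The haversine formula gives a central angle δ ≈ 1.920 rad (110.0°) between the endpoints.
Interpolate at f = 1/2 with slerp weights a = sin((1−f)δ)/sin δ ≈ 0.872, b = sin(fδ)/sin δ ≈ 0.872.
p = a·p₁ + b·p₂ ≈ (0.324, -0.272, -0.906); φ = arcsin(p_z) ≈ -65.00°, λ = atan2(p_y, p_x) ≈ -40.00°.

≈ lat 65°S, lon 40°W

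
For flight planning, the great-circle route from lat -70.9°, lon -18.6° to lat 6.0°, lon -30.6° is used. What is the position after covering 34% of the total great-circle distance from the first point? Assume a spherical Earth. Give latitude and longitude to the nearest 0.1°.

From cos δ = sin φ₁ sin φ₂ + cos φ₁ cos φ₂ cos Δλ, the central angle is δ ≈ 1.349 rad (77.3°).
Interpolate at f = 0.34 with slerp weights a = sin((1−f)δ)/sin δ ≈ 0.797, b = sin(fδ)/sin δ ≈ 0.454.
p = a·p₁ + b·p₂ ≈ (0.636, -0.313, -0.706); φ = arcsin(p_z) ≈ -44.88°, λ = atan2(p_y, p_x) ≈ -26.21°.

≈ lat -44.9°, lon -26.2°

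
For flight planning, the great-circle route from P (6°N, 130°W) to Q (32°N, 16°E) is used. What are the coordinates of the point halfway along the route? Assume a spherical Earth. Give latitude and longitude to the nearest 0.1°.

The haversine formula gives a central angle δ ≈ 2.270 rad (130.1°) between the endpoints.
Interpolate at f = 1/2 with slerp weights a = sin((1−f)δ)/sin δ ≈ 1.185, b = sin(fδ)/sin δ ≈ 1.185.
p = a·p₁ + b·p₂ ≈ (0.208, -0.626, 0.752); φ = arcsin(p_z) ≈ 48.74°, λ = atan2(p_y, p_x) ≈ -71.57°.

≈ (48.7°N, 71.6°W)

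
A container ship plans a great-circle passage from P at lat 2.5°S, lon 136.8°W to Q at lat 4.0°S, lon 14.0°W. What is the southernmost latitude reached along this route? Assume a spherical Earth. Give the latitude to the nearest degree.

≈ 7°S

The great circle lies in the plane with unit normal n̂ = (p₁ × p₂)/|p₁ × p₂|.
Here n̂_z ≈ +0.993; the vertex latitude is φ_max = arccos|n̂_z| ≈ 6.8°.
Check via Clairaut: cos φ_max = |cos φ₁| · sin C = cos(2.5°)·sin(96.3°) ≈ 0.993, again giving ≈ 6.8°.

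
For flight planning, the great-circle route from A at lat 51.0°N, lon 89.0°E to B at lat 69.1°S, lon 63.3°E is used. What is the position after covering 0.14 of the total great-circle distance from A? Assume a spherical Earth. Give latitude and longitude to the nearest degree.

≈ lat 34°N, lon 85°E

Convert each endpoint to a unit vector on the sphere (x = cos φ cos λ, y = cos φ sin λ, z = sin φ).
The central angle between the endpoints is δ = arccos(p₁·p₂) ≈ 2.122 rad (121.6°).
Interpolate at f = 0.14 with slerp weights a = sin((1−f)δ)/sin δ ≈ 1.136, b = sin(fδ)/sin δ ≈ 0.344.
p = a·p₁ + b·p₂ ≈ (0.068, 0.824, 0.562); φ = arcsin(p_z) ≈ 34.19°, λ = atan2(p_y, p_x) ≈ 85.32°.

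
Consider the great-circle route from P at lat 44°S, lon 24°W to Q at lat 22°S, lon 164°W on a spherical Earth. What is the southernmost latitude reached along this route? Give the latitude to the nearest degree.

≈ 64°S

The great circle lies in the plane with unit normal n̂ = (p₁ × p₂)/|p₁ × p₂|.
Here n̂_z ≈ -0.443; the vertex latitude is φ_max = arccos|n̂_z| ≈ 63.7°.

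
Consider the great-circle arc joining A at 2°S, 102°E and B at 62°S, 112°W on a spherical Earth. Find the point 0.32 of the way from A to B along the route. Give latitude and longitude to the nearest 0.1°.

≈ 35.8°S, 113.6°E

Write both endpoints as unit vectors p₁, p₂ with components (cos φ cos λ, cos φ sin λ, sin φ).
The central angle between the endpoints is δ = arccos(p₁·p₂) ≈ 1.937 rad (111.0°).
Interpolate at f = 0.32 with slerp weights a = sin((1−f)δ)/sin δ ≈ 1.037, b = sin(fδ)/sin δ ≈ 0.622.
p = a·p₁ + b·p₂ ≈ (-0.325, 0.743, -0.586); φ = arcsin(p_z) ≈ -35.84°, λ = atan2(p_y, p_x) ≈ 113.62°.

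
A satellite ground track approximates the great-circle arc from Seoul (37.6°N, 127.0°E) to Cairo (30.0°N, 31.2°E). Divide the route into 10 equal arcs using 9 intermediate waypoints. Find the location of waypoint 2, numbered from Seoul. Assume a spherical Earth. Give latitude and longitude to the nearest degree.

≈ (43°N, 108°E)

From cos δ = sin φ₁ sin φ₂ + cos φ₁ cos φ₂ cos Δλ, the central angle is δ ≈ 1.333 rad (76.4°).
Interpolate at f = 2/10 with slerp weights a = sin((1−f)δ)/sin δ ≈ 0.901, b = sin(fδ)/sin δ ≈ 0.271.
p = a·p₁ + b·p₂ ≈ (-0.229, 0.692, 0.685); φ = arcsin(p_z) ≈ 43.25°, λ = atan2(p_y, p_x) ≈ 108.30°.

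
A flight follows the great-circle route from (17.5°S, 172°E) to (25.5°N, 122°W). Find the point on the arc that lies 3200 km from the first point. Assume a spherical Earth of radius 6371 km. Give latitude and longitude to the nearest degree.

≈ (1°S, 164°W)

Write both endpoints as unit vectors p₁, p₂ with components (cos φ cos λ, cos φ sin λ, sin φ).
The central angle between the endpoints is δ = arccos(p₁·p₂) ≈ 1.348 rad (77.3°). The total great-circle distance is δ·R ≈ 1.348 × 6371 ≈ 8590 km, so the target fraction is f = 3200/8590 ≈ 0.373.
Interpolate at f ≈ 0.373 with slerp weights a = sin((1−f)δ)/sin δ ≈ 0.768, b = sin(fδ)/sin δ ≈ 0.494.
p = a·p₁ + b·p₂ ≈ (-0.961, -0.276, -0.018); φ = arcsin(p_z) ≈ -1.05°, λ = atan2(p_y, p_x) ≈ -163.98°.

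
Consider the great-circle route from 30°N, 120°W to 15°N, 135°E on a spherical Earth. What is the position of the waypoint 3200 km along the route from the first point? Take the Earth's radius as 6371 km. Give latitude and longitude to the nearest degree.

≈ 36°N, 154°W

Convert each endpoint to a unit vector on the sphere (x = cos φ cos λ, y = cos φ sin λ, z = sin φ).
The central angle between the endpoints is δ = arccos(p₁·p₂) ≈ 1.658 rad (95.0°). The total great-circle distance is δ·R ≈ 1.658 × 6371 ≈ 10563 km, so the target fraction is f = 3200/10563 ≈ 0.303.
Interpolate at f ≈ 0.303 with slerp weights a = sin((1−f)δ)/sin δ ≈ 0.919, b = sin(fδ)/sin δ ≈ 0.483.
p = a·p₁ + b·p₂ ≈ (-0.728, -0.359, 0.584); φ = arcsin(p_z) ≈ 35.76°, λ = atan2(p_y, p_x) ≈ -153.75°.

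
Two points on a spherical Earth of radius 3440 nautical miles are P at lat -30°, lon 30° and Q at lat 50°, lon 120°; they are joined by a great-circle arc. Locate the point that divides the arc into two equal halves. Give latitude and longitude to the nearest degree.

Write both endpoints as unit vectors p₁, p₂ with components (cos φ cos λ, cos φ sin λ, sin φ).
The central angle between the endpoints is δ = arccos(p₁·p₂) ≈ 1.964 rad (112.5°).
Interpolate at f = 1/2 with slerp weights a = sin((1−f)δ)/sin δ ≈ 0.900, b = sin(fδ)/sin δ ≈ 0.900.
p = a·p₁ + b·p₂ ≈ (0.386, 0.891, 0.239); φ = arcsin(p_z) ≈ 13.86°, λ = atan2(p_y, p_x) ≈ 66.58°.

≈ lat 14°, lon 67°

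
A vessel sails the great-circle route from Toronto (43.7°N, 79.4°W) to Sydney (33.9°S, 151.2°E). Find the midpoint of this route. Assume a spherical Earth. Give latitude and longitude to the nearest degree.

Convert each endpoint to a unit vector on the sphere (x = cos φ cos λ, y = cos φ sin λ, z = sin φ).
The central angle between the endpoints is δ = arccos(p₁·p₂) ≈ 2.444 rad (140.0°).
Interpolate at f = 1/2 with slerp weights a = sin((1−f)δ)/sin δ ≈ 1.462, b = sin(fδ)/sin δ ≈ 1.462.
p = a·p₁ + b·p₂ ≈ (-0.869, -0.454, 0.195); φ = arcsin(p_z) ≈ 11.23°, λ = atan2(p_y, p_x) ≈ -152.40°.

≈ 11°N, 152°W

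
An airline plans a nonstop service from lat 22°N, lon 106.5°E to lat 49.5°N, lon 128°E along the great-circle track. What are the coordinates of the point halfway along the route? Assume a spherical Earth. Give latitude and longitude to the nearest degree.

Convert each endpoint to a unit vector on the sphere (x = cos φ cos λ, y = cos φ sin λ, z = sin φ).
The central angle between the endpoints is δ = arccos(p₁·p₂) ≈ 0.564 rad (32.3°).
Interpolate at f = 1/2 with slerp weights a = sin((1−f)δ)/sin δ ≈ 0.521, b = sin(fδ)/sin δ ≈ 0.521.
p = a·p₁ + b·p₂ ≈ (-0.345, 0.729, 0.591); φ = arcsin(p_z) ≈ 36.22°, λ = atan2(p_y, p_x) ≈ 115.33°.

≈ lat 36°N, lon 115°E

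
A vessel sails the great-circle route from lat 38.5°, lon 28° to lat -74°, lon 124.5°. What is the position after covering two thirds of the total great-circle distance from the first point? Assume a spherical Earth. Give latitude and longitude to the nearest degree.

≈ lat -43°, lon 57°

Write both endpoints as unit vectors p₁, p₂ with components (cos φ cos λ, cos φ sin λ, sin φ).
The central angle between the endpoints is δ = arccos(p₁·p₂) ≈ 2.243 rad (128.5°).
Interpolate at f = 2/3 with slerp weights a = sin((1−f)δ)/sin δ ≈ 0.869, b = sin(fδ)/sin δ ≈ 1.275.
p = a·p₁ + b·p₂ ≈ (0.402, 0.609, -0.684); φ = arcsin(p_z) ≈ -43.17°, λ = atan2(p_y, p_x) ≈ 56.59°.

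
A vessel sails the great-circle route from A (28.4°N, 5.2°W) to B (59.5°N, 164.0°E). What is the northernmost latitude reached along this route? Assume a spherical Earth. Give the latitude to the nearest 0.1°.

≈ 85.2°N

The great circle lies in the plane with unit normal n̂ = (p₁ × p₂)/|p₁ × p₂|.
Here n̂_z ≈ +0.084; the vertex latitude is φ_max = arccos|n̂_z| ≈ 85.2°.
Check via Clairaut: cos φ_max = |cos φ₁| · sin C = cos(28.4°)·sin(5.5°) ≈ 0.084, again giving ≈ 85.2°.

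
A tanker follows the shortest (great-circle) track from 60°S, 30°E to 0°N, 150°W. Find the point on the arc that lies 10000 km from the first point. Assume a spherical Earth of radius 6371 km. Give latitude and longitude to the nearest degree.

Convert each endpoint to a unit vector on the sphere (x = cos φ cos λ, y = cos φ sin λ, z = sin φ).
The central angle between the endpoints is δ = arccos(p₁·p₂) ≈ 2.094 rad (120.0°). The total great-circle distance is δ·R ≈ 2.094 × 6371 ≈ 13343 km, so the target fraction is f = 10000/13343 ≈ 0.749.
Interpolate at f ≈ 0.749 with slerp weights a = sin((1−f)δ)/sin δ ≈ 0.579, b = sin(fδ)/sin δ ≈ 1.155.
p = a·p₁ + b·p₂ ≈ (-0.749, -0.433, -0.501); φ = arcsin(p_z) ≈ -30.07°, λ = atan2(p_y, p_x) ≈ -150.00°.

≈ 30°S, 150°W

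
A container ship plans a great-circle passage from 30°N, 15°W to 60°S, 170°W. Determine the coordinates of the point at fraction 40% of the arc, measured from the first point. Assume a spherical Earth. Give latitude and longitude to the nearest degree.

≈ 25°S, 36°W

Convert each endpoint to a unit vector on the sphere (x = cos φ cos λ, y = cos φ sin λ, z = sin φ).
The central angle between the endpoints is δ = arccos(p₁·p₂) ≈ 2.542 rad (145.6°).
Interpolate at f = 0.40 with slerp weights a = sin((1−f)δ)/sin δ ≈ 1.770, b = sin(fδ)/sin δ ≈ 1.507.
p = a·p₁ + b·p₂ ≈ (0.739, -0.527, -0.420); φ = arcsin(p_z) ≈ -24.82°, λ = atan2(p_y, p_x) ≈ -35.53°.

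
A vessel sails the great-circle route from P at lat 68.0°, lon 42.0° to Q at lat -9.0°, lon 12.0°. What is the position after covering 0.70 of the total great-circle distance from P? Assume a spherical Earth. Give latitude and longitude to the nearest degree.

≈ lat 15°, lon 17°

Write both endpoints as unit vectors p₁, p₂ with components (cos φ cos λ, cos φ sin λ, sin φ).
The central angle between the endpoints is δ = arccos(p₁·p₂) ≈ 1.395 rad (79.9°).
Interpolate at f = 0.70 with slerp weights a = sin((1−f)δ)/sin δ ≈ 0.413, b = sin(fδ)/sin δ ≈ 0.841.
p = a·p₁ + b·p₂ ≈ (0.928, 0.276, 0.251); φ = arcsin(p_z) ≈ 14.54°, λ = atan2(p_y, p_x) ≈ 16.58°.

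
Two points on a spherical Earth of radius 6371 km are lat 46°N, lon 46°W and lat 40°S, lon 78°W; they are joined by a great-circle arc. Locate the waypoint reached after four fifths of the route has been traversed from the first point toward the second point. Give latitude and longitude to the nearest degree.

Convert each endpoint to a unit vector on the sphere (x = cos φ cos λ, y = cos φ sin λ, z = sin φ).
The central angle between the endpoints is δ = arccos(p₁·p₂) ≈ 1.582 rad (90.6°).
Interpolate at f = 4/5 with slerp weights a = sin((1−f)δ)/sin δ ≈ 0.311, b = sin(fδ)/sin δ ≈ 0.954.
p = a·p₁ + b·p₂ ≈ (0.302, -0.870, -0.389); φ = arcsin(p_z) ≈ -22.91°, λ = atan2(p_y, p_x) ≈ -70.86°.

≈ lat 23°S, lon 71°W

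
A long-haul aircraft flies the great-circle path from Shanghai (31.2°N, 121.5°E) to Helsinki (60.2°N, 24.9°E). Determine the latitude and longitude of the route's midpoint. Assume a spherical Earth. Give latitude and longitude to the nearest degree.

≈ 56°N, 90°E

The haversine formula gives a central angle δ ≈ 1.159 rad (66.4°) between the endpoints.
Interpolate at f = 1/2 with slerp weights a = sin((1−f)δ)/sin δ ≈ 0.597, b = sin(fδ)/sin δ ≈ 0.597.
p = a·p₁ + b·p₂ ≈ (0.002, 0.561, 0.828); φ = arcsin(p_z) ≈ 55.89°, λ = atan2(p_y, p_x) ≈ 89.76°.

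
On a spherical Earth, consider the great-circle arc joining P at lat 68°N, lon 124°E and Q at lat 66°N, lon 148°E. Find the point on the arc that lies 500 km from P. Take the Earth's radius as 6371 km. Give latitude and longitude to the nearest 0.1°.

≈ lat 67.5°N, lon 135.8°E

Convert each endpoint to a unit vector on the sphere (x = cos φ cos λ, y = cos φ sin λ, z = sin φ).
The central angle between the endpoints is δ = arccos(p₁·p₂) ≈ 0.166 rad (9.5°). The total great-circle distance is δ·R ≈ 0.166 × 6371 ≈ 1059 km, so the target fraction is f = 500/1059 ≈ 0.472.
Interpolate at f ≈ 0.472 with slerp weights a = sin((1−f)δ)/sin δ ≈ 0.530, b = sin(fδ)/sin δ ≈ 0.474.
p = a·p₁ + b·p₂ ≈ (-0.274, 0.267, 0.924); φ = arcsin(p_z) ≈ 67.51°, λ = atan2(p_y, p_x) ≈ 135.82°.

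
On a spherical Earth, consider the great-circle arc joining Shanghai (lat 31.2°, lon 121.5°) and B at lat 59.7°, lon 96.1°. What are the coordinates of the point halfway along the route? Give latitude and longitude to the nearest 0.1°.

The haversine formula gives a central angle δ ≈ 0.579 rad (33.2°) between the endpoints.
Interpolate at f = 1/2 with slerp weights a = sin((1−f)δ)/sin δ ≈ 0.522, b = sin(fδ)/sin δ ≈ 0.522.
p = a·p₁ + b·p₂ ≈ (-0.261, 0.642, 0.721); φ = arcsin(p_z) ≈ 46.11°, λ = atan2(p_y, p_x) ≈ 112.13°.

≈ lat 46.1°, lon 112.1°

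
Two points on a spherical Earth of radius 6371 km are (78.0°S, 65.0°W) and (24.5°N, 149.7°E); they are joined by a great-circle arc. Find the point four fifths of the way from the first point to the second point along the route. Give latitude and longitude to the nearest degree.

Convert each endpoint to a unit vector on the sphere (x = cos φ cos λ, y = cos φ sin λ, z = sin φ).
The central angle between the endpoints is δ = arccos(p₁·p₂) ≈ 2.167 rad (124.1°).
Interpolate at f = 4/5 with slerp weights a = sin((1−f)δ)/sin δ ≈ 0.507, b = sin(fδ)/sin δ ≈ 1.192.
p = a·p₁ + b·p₂ ≈ (-0.892, 0.452, -0.002); φ = arcsin(p_z) ≈ -0.10°, λ = atan2(p_y, p_x) ≈ 153.14°.

≈ (0°N, 153°E)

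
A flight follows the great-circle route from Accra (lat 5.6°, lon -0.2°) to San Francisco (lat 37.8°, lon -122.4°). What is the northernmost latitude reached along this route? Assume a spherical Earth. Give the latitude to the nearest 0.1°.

≈ 44.5°

The great circle lies in the plane with unit normal n̂ = (p₁ × p₂)/|p₁ × p₂|.
Here n̂_z ≈ -0.713; the vertex latitude is φ_max = arccos|n̂_z| ≈ 44.5°.
Check via Clairaut: cos φ_max = |cos φ₁| · sin C = cos(5.6°)·sin(45.8°) ≈ 0.713, again giving ≈ 44.5°.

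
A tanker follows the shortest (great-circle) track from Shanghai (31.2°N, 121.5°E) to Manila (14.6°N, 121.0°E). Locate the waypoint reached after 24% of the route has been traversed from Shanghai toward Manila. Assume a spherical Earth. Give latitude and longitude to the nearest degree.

From cos δ = sin φ₁ sin φ₂ + cos φ₁ cos φ₂ cos Δλ, the central angle is δ ≈ 0.290 rad (16.6°).
Interpolate at f = 0.24 with slerp weights a = sin((1−f)δ)/sin δ ≈ 0.765, b = sin(fδ)/sin δ ≈ 0.243.
p = a·p₁ + b·p₂ ≈ (-0.463, 0.759, 0.457); φ = arcsin(p_z) ≈ 27.22°, λ = atan2(p_y, p_x) ≈ 121.37°.

≈ 27°N, 121°E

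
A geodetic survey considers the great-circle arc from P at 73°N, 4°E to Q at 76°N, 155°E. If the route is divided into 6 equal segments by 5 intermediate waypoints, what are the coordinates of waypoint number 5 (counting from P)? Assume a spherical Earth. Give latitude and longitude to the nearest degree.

≈ 81°N, 146°E

Convert each endpoint to a unit vector on the sphere (x = cos φ cos λ, y = cos φ sin λ, z = sin φ).
The central angle between the endpoints is δ = arccos(p₁·p₂) ≈ 0.524 rad (30.0°).
Interpolate at f = 5/6 with slerp weights a = sin((1−f)δ)/sin δ ≈ 0.174, b = sin(fδ)/sin δ ≈ 0.845.
p = a·p₁ + b·p₂ ≈ (-0.134, 0.090, 0.987); φ = arcsin(p_z) ≈ 80.69°, λ = atan2(p_y, p_x) ≈ 146.22°.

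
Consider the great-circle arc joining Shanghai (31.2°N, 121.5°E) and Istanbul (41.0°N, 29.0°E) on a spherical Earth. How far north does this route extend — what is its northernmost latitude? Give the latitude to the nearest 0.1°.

The great circle lies in the plane with unit normal n̂ = (p₁ × p₂)/|p₁ × p₂|.
Here n̂_z ≈ -0.679; the vertex latitude is φ_max = arccos|n̂_z| ≈ 47.3°.

≈ 47.3°N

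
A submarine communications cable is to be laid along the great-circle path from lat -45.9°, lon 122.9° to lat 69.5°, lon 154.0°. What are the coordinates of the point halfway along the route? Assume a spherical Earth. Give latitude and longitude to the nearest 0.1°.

≈ lat 12.2°, lon 133.2°

Convert each endpoint to a unit vector on the sphere (x = cos φ cos λ, y = cos φ sin λ, z = sin φ).
The central angle between the endpoints is δ = arccos(p₁·p₂) ≈ 2.053 rad (117.6°).
Interpolate at f = 1/2 with slerp weights a = sin((1−f)δ)/sin δ ≈ 0.966, b = sin(fδ)/sin δ ≈ 0.966.
p = a·p₁ + b·p₂ ≈ (-0.669, 0.713, 0.211); φ = arcsin(p_z) ≈ 12.19°, λ = atan2(p_y, p_x) ≈ 133.20°.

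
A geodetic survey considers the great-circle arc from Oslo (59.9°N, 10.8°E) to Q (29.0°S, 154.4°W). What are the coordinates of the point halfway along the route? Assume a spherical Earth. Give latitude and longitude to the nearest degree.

Write both endpoints as unit vectors p₁, p₂ with components (cos φ cos λ, cos φ sin λ, sin φ).
The central angle between the endpoints is δ = arccos(p₁·p₂) ≈ 2.575 rad (147.5°).
Interpolate at f = 1/2 with slerp weights a = sin((1−f)δ)/sin δ ≈ 1.787, b = sin(fδ)/sin δ ≈ 1.787.
p = a·p₁ + b·p₂ ≈ (-0.529, -0.508, 0.680); φ = arcsin(p_z) ≈ 42.83°, λ = atan2(p_y, p_x) ≈ -136.20°.

≈ (43°N, 136°W)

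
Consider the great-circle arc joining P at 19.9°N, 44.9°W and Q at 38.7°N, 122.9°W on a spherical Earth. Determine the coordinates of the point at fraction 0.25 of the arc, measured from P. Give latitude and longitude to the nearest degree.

Convert each endpoint to a unit vector on the sphere (x = cos φ cos λ, y = cos φ sin λ, z = sin φ).
The central angle between the endpoints is δ = arccos(p₁·p₂) ≈ 1.197 rad (68.6°).
Interpolate at f = 0.25 with slerp weights a = sin((1−f)δ)/sin δ ≈ 0.840, b = sin(fδ)/sin δ ≈ 0.317.
p = a·p₁ + b·p₂ ≈ (0.425, -0.765, 0.484); φ = arcsin(p_z) ≈ 28.94°, λ = atan2(p_y, p_x) ≈ -60.93°.

≈ 29°N, 61°W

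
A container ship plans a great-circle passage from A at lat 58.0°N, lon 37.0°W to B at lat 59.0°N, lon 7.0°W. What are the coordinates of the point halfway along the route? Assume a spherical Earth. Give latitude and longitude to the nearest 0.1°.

Write both endpoints as unit vectors p₁, p₂ with components (cos φ cos λ, cos φ sin λ, sin φ).
The central angle between the endpoints is δ = arccos(p₁·p₂) ≈ 0.272 rad (15.6°).
Interpolate at f = 1/2 with slerp weights a = sin((1−f)δ)/sin δ ≈ 0.505, b = sin(fδ)/sin δ ≈ 0.505.
p = a·p₁ + b·p₂ ≈ (0.472, -0.193, 0.861); φ = arcsin(p_z) ≈ 59.38°, λ = atan2(p_y, p_x) ≈ -22.22°.

≈ lat 59.4°N, lon 22.2°W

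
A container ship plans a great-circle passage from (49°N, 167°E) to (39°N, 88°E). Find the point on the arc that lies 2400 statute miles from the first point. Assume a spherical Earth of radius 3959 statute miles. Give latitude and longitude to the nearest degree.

From cos δ = sin φ₁ sin φ₂ + cos φ₁ cos φ₂ cos Δλ, the central angle is δ ≈ 0.962 rad (55.1°). The total great-circle distance is δ·R ≈ 0.962 × 3959 ≈ 3807 mi, so the target fraction is f = 2400/3807 ≈ 0.630.
Interpolate at f ≈ 0.630 with slerp weights a = sin((1−f)δ)/sin δ ≈ 0.424, b = sin(fδ)/sin δ ≈ 0.695.
p = a·p₁ + b·p₂ ≈ (-0.252, 0.602, 0.757); φ = arcsin(p_z) ≈ 49.24°, λ = atan2(p_y, p_x) ≈ 112.74°.

≈ (49°N, 113°E)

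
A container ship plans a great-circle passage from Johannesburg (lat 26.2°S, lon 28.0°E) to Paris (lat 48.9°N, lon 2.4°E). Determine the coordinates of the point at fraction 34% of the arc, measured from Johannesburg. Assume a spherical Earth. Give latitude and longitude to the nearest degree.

≈ lat 0°N, lon 21°E

Convert each endpoint to a unit vector on the sphere (x = cos φ cos λ, y = cos φ sin λ, z = sin φ).
The central angle between the endpoints is δ = arccos(p₁·p₂) ≈ 1.370 rad (78.5°).
Interpolate at f = 0.34 with slerp weights a = sin((1−f)δ)/sin δ ≈ 0.802, b = sin(fδ)/sin δ ≈ 0.458.
p = a·p₁ + b·p₂ ≈ (0.937, 0.350, -0.009); φ = arcsin(p_z) ≈ -0.50°, λ = atan2(p_y, p_x) ≈ 20.52°.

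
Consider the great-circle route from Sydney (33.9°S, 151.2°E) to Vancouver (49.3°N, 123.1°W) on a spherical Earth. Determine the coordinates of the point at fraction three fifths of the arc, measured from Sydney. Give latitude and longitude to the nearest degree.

The haversine formula gives a central angle δ ≈ 1.963 rad (112.5°) between the endpoints.
Interpolate at f = 3/5 with slerp weights a = sin((1−f)δ)/sin δ ≈ 0.765, b = sin(fδ)/sin δ ≈ 1.000.
p = a·p₁ + b·p₂ ≈ (-0.912, -0.240, 0.331); φ = arcsin(p_z) ≈ 19.34°, λ = atan2(p_y, p_x) ≈ -165.25°.

≈ 19°N, 165°W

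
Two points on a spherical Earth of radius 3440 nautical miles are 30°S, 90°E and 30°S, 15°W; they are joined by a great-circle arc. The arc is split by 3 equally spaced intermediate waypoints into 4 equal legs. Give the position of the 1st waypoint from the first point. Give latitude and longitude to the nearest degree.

The haversine formula gives a central angle δ ≈ 1.515 rad (86.8°) between the endpoints.
Interpolate at f = 1/4 with slerp weights a = sin((1−f)δ)/sin δ ≈ 0.908, b = sin(fδ)/sin δ ≈ 0.370.
p = a·p₁ + b·p₂ ≈ (0.310, 0.704, -0.639); φ = arcsin(p_z) ≈ -39.75°, λ = atan2(p_y, p_x) ≈ 66.24°.

≈ 40°S, 66°E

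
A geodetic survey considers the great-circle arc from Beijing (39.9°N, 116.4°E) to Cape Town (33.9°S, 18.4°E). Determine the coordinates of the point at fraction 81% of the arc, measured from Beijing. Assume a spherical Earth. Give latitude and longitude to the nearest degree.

The haversine formula gives a central angle δ ≈ 2.034 rad (116.5°) between the endpoints.
Interpolate at f = 0.81 with slerp weights a = sin((1−f)δ)/sin δ ≈ 0.421, b = sin(fδ)/sin δ ≈ 1.114.
p = a·p₁ + b·p₂ ≈ (0.734, 0.581, -0.351); φ = arcsin(p_z) ≈ -20.57°, λ = atan2(p_y, p_x) ≈ 38.38°.

≈ 21°S, 38°E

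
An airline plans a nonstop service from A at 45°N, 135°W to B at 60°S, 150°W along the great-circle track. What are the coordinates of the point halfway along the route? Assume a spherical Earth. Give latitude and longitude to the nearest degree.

≈ 8°S, 141°W

Convert each endpoint to a unit vector on the sphere (x = cos φ cos λ, y = cos φ sin λ, z = sin φ).
The central angle between the endpoints is δ = arccos(p₁·p₂) ≈ 1.845 rad (105.7°).
Interpolate at f = 1/2 with slerp weights a = sin((1−f)δ)/sin δ ≈ 0.828, b = sin(fδ)/sin δ ≈ 0.828.
p = a·p₁ + b·p₂ ≈ (-0.773, -0.621, -0.132); φ = arcsin(p_z) ≈ -7.56°, λ = atan2(p_y, p_x) ≈ -141.21°.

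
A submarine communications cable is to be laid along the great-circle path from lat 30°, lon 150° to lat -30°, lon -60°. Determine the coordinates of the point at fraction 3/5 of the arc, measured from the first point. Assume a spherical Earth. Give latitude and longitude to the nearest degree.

≈ lat -8°, lon -122°

The haversine formula gives a central angle δ ≈ 2.689 rad (154.1°) between the endpoints.
Interpolate at f = 3/5 with slerp weights a = sin((1−f)δ)/sin δ ≈ 2.014, b = sin(fδ)/sin δ ≈ 2.287.
p = a·p₁ + b·p₂ ≈ (-0.520, -0.843, -0.136); φ = arcsin(p_z) ≈ -7.84°, λ = atan2(p_y, p_x) ≈ -121.69°.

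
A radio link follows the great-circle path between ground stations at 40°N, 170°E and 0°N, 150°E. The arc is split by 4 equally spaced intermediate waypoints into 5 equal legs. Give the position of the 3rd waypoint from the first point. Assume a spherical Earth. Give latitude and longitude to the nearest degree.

Write both endpoints as unit vectors p₁, p₂ with components (cos φ cos λ, cos φ sin λ, sin φ).
The central angle between the endpoints is δ = arccos(p₁·p₂) ≈ 0.767 rad (44.0°).
Interpolate at f = 3/5 with slerp weights a = sin((1−f)δ)/sin δ ≈ 0.435, b = sin(fδ)/sin δ ≈ 0.640.
p = a·p₁ + b·p₂ ≈ (-0.883, 0.378, 0.280); φ = arcsin(p_z) ≈ 16.25°, λ = atan2(p_y, p_x) ≈ 156.82°.

≈ 16°N, 157°E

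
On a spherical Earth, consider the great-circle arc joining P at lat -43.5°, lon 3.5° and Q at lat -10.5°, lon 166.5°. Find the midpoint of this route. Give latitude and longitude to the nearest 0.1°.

≈ lat -67.6°, lon 130.3°

Convert each endpoint to a unit vector on the sphere (x = cos φ cos λ, y = cos φ sin λ, z = sin φ).
The central angle between the endpoints is δ = arccos(p₁·p₂) ≈ 2.161 rad (123.8°).
Interpolate at f = 1/2 with slerp weights a = sin((1−f)δ)/sin δ ≈ 1.062, b = sin(fδ)/sin δ ≈ 1.062.
p = a·p₁ + b·p₂ ≈ (-0.246, 0.291, -0.925); φ = arcsin(p_z) ≈ -67.59°, λ = atan2(p_y, p_x) ≈ 130.28°.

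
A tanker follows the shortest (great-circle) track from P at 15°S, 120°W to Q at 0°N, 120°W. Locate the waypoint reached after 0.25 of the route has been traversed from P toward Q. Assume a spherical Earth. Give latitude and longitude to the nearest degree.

Write both endpoints as unit vectors p₁, p₂ with components (cos φ cos λ, cos φ sin λ, sin φ).
The central angle between the endpoints is δ = arccos(p₁·p₂) ≈ 0.262 rad (15.0°).
Interpolate at f = 0.25 with slerp weights a = sin((1−f)δ)/sin δ ≈ 0.754, b = sin(fδ)/sin δ ≈ 0.253.
p = a·p₁ + b·p₂ ≈ (-0.490, -0.849, -0.195); φ = arcsin(p_z) ≈ -11.25°, λ = atan2(p_y, p_x) ≈ -120.00°.

≈ 11°S, 120°W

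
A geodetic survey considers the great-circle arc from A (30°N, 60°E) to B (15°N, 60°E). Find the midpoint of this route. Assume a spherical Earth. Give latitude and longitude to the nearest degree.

≈ (22°N, 60°E)

The haversine formula gives a central angle δ ≈ 0.262 rad (15.0°) between the endpoints.
Interpolate at f = 1/2 with slerp weights a = sin((1−f)δ)/sin δ ≈ 0.504, b = sin(fδ)/sin δ ≈ 0.504.
p = a·p₁ + b·p₂ ≈ (0.462, 0.800, 0.383); φ = arcsin(p_z) ≈ 22.50°, λ = atan2(p_y, p_x) ≈ 60.00°.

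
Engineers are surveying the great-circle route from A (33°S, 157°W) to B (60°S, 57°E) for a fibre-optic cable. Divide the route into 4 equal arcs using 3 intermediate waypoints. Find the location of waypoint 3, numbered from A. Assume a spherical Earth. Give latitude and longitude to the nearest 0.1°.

≈ (75.0°S, 97.2°E)

Convert each endpoint to a unit vector on the sphere (x = cos φ cos λ, y = cos φ sin λ, z = sin φ).
The central angle between the endpoints is δ = arccos(p₁·p₂) ≈ 1.446 rad (82.9°).
Interpolate at f = 3/4 with slerp weights a = sin((1−f)δ)/sin δ ≈ 0.357, b = sin(fδ)/sin δ ≈ 0.891.
p = a·p₁ + b·p₂ ≈ (-0.033, 0.257, -0.966); φ = arcsin(p_z) ≈ -75.00°, λ = atan2(p_y, p_x) ≈ 97.23°.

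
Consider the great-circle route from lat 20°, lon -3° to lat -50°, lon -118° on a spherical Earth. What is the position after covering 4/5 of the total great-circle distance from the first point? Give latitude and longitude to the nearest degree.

≈ lat -46°, lon -82°

The haversine formula gives a central angle δ ≈ 2.114 rad (121.1°) between the endpoints.
Interpolate at f = 4/5 with slerp weights a = sin((1−f)δ)/sin δ ≈ 0.480, b = sin(fδ)/sin δ ≈ 1.160.
p = a·p₁ + b·p₂ ≈ (0.100, -0.682, -0.725); φ = arcsin(p_z) ≈ -46.43°, λ = atan2(p_y, p_x) ≈ -81.66°.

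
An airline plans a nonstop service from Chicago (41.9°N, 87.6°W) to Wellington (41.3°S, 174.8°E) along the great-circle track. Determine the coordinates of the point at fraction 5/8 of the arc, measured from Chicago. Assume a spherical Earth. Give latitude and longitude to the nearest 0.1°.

≈ (11.0°S, 146.6°W)

Convert each endpoint to a unit vector on the sphere (x = cos φ cos λ, y = cos φ sin λ, z = sin φ).
The central angle between the endpoints is δ = arccos(p₁·p₂) ≈ 2.111 rad (121.0°).
Interpolate at f = 5/8 with slerp weights a = sin((1−f)δ)/sin δ ≈ 0.830, b = sin(fδ)/sin δ ≈ 1.130.
p = a·p₁ + b·p₂ ≈ (-0.819, -0.540, -0.191); φ = arcsin(p_z) ≈ -11.03°, λ = atan2(p_y, p_x) ≈ -146.60°.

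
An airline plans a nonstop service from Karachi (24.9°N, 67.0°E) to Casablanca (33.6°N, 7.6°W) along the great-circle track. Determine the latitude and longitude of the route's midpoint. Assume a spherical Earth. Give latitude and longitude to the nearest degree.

Write both endpoints as unit vectors p₁, p₂ with components (cos φ cos λ, cos φ sin λ, sin φ).
The central angle between the endpoints is δ = arccos(p₁·p₂) ≈ 1.122 rad (64.3°).
Interpolate at f = 1/2 with slerp weights a = sin((1−f)δ)/sin δ ≈ 0.591, b = sin(fδ)/sin δ ≈ 0.591.
p = a·p₁ + b·p₂ ≈ (0.697, 0.428, 0.575); φ = arcsin(p_z) ≈ 35.13°, λ = atan2(p_y, p_x) ≈ 31.56°.

≈ 35°N, 32°E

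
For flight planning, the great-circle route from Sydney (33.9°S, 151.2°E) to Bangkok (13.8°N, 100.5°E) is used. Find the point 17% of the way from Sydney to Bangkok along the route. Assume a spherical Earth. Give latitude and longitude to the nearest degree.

The haversine formula gives a central angle δ ≈ 1.184 rad (67.8°) between the endpoints.
Interpolate at f = 0.17 with slerp weights a = sin((1−f)δ)/sin δ ≈ 0.898, b = sin(fδ)/sin δ ≈ 0.216.
p = a·p₁ + b·p₂ ≈ (-0.692, 0.565, -0.450); φ = arcsin(p_z) ≈ -26.72°, λ = atan2(p_y, p_x) ≈ 140.74°.

≈ (27°S, 141°E)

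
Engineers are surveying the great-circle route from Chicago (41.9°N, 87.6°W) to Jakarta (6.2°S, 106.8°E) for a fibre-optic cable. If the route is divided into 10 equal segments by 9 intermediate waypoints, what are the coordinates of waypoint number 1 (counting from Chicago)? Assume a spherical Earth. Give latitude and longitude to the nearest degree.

Write both endpoints as unit vectors p₁, p₂ with components (cos φ cos λ, cos φ sin λ, sin φ).
The central angle between the endpoints is δ = arccos(p₁·p₂) ≈ 2.480 rad (142.1°).
Interpolate at f = 1/10 with slerp weights a = sin((1−f)δ)/sin δ ≈ 1.284, b = sin(fδ)/sin δ ≈ 0.399.
p = a·p₁ + b·p₂ ≈ (-0.075, -0.575, 0.815); φ = arcsin(p_z) ≈ 54.55°, λ = atan2(p_y, p_x) ≈ -97.40°.

≈ 55°N, 97°W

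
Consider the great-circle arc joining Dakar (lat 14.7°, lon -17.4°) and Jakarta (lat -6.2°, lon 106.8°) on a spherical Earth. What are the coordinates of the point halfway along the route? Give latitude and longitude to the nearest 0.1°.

≈ lat 9.0°, lon 46.2°

Convert each endpoint to a unit vector on the sphere (x = cos φ cos λ, y = cos φ sin λ, z = sin φ).
The central angle between the endpoints is δ = arccos(p₁·p₂) ≈ 2.175 rad (124.6°).
Interpolate at f = 1/2 with slerp weights a = sin((1−f)δ)/sin δ ≈ 1.076, b = sin(fδ)/sin δ ≈ 1.076.
p = a·p₁ + b·p₂ ≈ (0.684, 0.713, 0.157); φ = arcsin(p_z) ≈ 9.02°, λ = atan2(p_y, p_x) ≈ 46.18°.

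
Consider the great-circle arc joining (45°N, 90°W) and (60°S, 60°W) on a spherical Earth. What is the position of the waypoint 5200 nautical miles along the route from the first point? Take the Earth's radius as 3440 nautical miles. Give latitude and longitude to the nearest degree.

≈ (40°S, 70°W)

Convert each endpoint to a unit vector on the sphere (x = cos φ cos λ, y = cos φ sin λ, z = sin φ).
The central angle between the endpoints is δ = arccos(p₁·p₂) ≈ 1.882 rad (107.8°). The total great-circle distance is δ·R ≈ 1.882 × 3440 ≈ 6474 nmi, so the target fraction is f = 5200/6474 ≈ 0.803.
Interpolate at f ≈ 0.803 with slerp weights a = sin((1−f)δ)/sin δ ≈ 0.380, b = sin(fδ)/sin δ ≈ 1.049.
p = a·p₁ + b·p₂ ≈ (0.262, -0.723, -0.639); φ = arcsin(p_z) ≈ -39.74°, λ = atan2(p_y, p_x) ≈ -70.07°.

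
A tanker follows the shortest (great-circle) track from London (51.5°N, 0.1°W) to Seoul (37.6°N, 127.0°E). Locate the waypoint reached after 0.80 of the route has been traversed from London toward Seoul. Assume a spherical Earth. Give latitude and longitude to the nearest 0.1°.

≈ 50.8°N, 114.4°E

Convert each endpoint to a unit vector on the sphere (x = cos φ cos λ, y = cos φ sin λ, z = sin φ).
The central angle between the endpoints is δ = arccos(p₁·p₂) ≈ 1.390 rad (79.6°).
Interpolate at f = 0.80 with slerp weights a = sin((1−f)δ)/sin δ ≈ 0.279, b = sin(fδ)/sin δ ≈ 0.911.
p = a·p₁ + b·p₂ ≈ (-0.261, 0.576, 0.774); φ = arcsin(p_z) ≈ 50.75°, λ = atan2(p_y, p_x) ≈ 114.36°.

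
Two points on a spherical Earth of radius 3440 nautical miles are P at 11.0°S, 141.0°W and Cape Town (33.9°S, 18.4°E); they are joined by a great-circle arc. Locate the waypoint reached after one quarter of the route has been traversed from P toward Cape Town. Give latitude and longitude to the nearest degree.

Write both endpoints as unit vectors p₁, p₂ with components (cos φ cos λ, cos φ sin λ, sin φ).
The central angle between the endpoints is δ = arccos(p₁·p₂) ≈ 2.287 rad (131.0°).
Interpolate at f = 1/4 with slerp weights a = sin((1−f)δ)/sin δ ≈ 1.312, b = sin(fδ)/sin δ ≈ 0.717.
p = a·p₁ + b·p₂ ≈ (-0.436, -0.622, -0.650); φ = arcsin(p_z) ≈ -40.55°, λ = atan2(p_y, p_x) ≈ -125.00°.

≈ 41°S, 125°W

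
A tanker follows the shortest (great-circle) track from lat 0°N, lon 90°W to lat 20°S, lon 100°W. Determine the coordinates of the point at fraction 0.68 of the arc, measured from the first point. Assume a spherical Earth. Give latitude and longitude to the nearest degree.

≈ lat 14°S, lon 97°W

Convert each endpoint to a unit vector on the sphere (x = cos φ cos λ, y = cos φ sin λ, z = sin φ).
The central angle between the endpoints is δ = arccos(p₁·p₂) ≈ 0.389 rad (22.3°).
Interpolate at f = 0.68 with slerp weights a = sin((1−f)δ)/sin δ ≈ 0.327, b = sin(fδ)/sin δ ≈ 0.689.
p = a·p₁ + b·p₂ ≈ (-0.112, -0.965, -0.236); φ = arcsin(p_z) ≈ -13.64°, λ = atan2(p_y, p_x) ≈ -96.65°.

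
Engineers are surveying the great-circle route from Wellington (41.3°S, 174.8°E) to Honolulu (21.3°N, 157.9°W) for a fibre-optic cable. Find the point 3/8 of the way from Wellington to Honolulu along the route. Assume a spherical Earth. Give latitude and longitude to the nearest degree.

≈ 18°S, 173°W

Convert each endpoint to a unit vector on the sphere (x = cos φ cos λ, y = cos φ sin λ, z = sin φ).
The central angle between the endpoints is δ = arccos(p₁·p₂) ≈ 1.179 rad (67.5°).
Interpolate at f = 3/8 with slerp weights a = sin((1−f)δ)/sin δ ≈ 0.727, b = sin(fδ)/sin δ ≈ 0.463.
p = a·p₁ + b·p₂ ≈ (-0.943, -0.113, -0.312); φ = arcsin(p_z) ≈ -18.16°, λ = atan2(p_y, p_x) ≈ -173.19°.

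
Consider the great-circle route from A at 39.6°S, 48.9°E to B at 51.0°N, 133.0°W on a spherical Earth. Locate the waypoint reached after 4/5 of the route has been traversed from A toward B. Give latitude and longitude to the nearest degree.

Convert each endpoint to a unit vector on the sphere (x = cos φ cos λ, y = cos φ sin λ, z = sin φ).
The central angle between the endpoints is δ = arccos(p₁·p₂) ≈ 2.941 rad (168.5°).
Interpolate at f = 4/5 with slerp weights a = sin((1−f)δ)/sin δ ≈ 2.789, b = sin(fδ)/sin δ ≈ 3.565.
p = a·p₁ + b·p₂ ≈ (-0.117, -0.022, 0.993); φ = arcsin(p_z) ≈ 83.14°, λ = atan2(p_y, p_x) ≈ -169.62°.

≈ 83°N, 170°W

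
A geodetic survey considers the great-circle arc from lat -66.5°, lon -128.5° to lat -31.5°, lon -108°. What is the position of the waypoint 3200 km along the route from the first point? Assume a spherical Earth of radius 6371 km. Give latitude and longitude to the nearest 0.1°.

Convert each endpoint to a unit vector on the sphere (x = cos φ cos λ, y = cos φ sin λ, z = sin φ).
The central angle between the endpoints is δ = arccos(p₁·p₂) ≈ 0.647 rad (37.1°). The total great-circle distance is δ·R ≈ 0.647 × 6371 ≈ 4125 km, so the target fraction is f = 3200/4125 ≈ 0.776.
Interpolate at f ≈ 0.776 with slerp weights a = sin((1−f)δ)/sin δ ≈ 0.240, b = sin(fδ)/sin δ ≈ 0.798.
p = a·p₁ + b·p₂ ≈ (-0.270, -0.722, -0.637); φ = arcsin(p_z) ≈ -39.57°, λ = atan2(p_y, p_x) ≈ -110.49°.

≈ lat -39.6°, lon -110.5°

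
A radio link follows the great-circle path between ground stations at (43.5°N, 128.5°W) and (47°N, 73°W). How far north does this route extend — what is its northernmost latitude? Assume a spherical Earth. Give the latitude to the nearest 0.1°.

≈ 49.0°N

The great circle lies in the plane with unit normal n̂ = (p₁ × p₂)/|p₁ × p₂|.
Here n̂_z ≈ +0.656; the vertex latitude is φ_max = arccos|n̂_z| ≈ 49.0°.
Check via Clairaut: cos φ_max = |cos φ₁| · sin C = cos(43.5°)·sin(64.8°) ≈ 0.656, again giving ≈ 49.0°.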